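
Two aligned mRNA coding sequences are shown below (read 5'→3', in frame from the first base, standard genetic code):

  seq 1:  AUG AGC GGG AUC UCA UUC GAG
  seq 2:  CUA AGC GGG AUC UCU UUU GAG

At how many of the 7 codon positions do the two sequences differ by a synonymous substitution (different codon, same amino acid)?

Codon 1: AUG Met / CUA Leu — nonsynonymous.
Codon 2: AGC Ser / AGC Ser — identical.
Codon 3: GGG Gly / GGG Gly — identical.
Codon 4: AUC Ile / AUC Ile — identical.
Codon 5: UCA Ser / UCU Ser — synonymous.
Codon 6: UUC Phe / UUU Phe — synonymous.
Codon 7: GAG Glu / GAG Glu — identical.
Synonymous differences: 2.

2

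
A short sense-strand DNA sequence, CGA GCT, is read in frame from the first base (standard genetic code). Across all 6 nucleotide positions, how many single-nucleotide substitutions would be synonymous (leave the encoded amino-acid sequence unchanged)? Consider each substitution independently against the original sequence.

7

Codon 1 (CGA, Arg): 4 synonymous substitutions.
Codon 2 (GCT, Ala): 3 synonymous substitutions.
Total: 4 + 3 = 7.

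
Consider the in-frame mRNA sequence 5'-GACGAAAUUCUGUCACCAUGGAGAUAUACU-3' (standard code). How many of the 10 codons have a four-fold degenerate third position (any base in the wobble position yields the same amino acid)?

Codon 1 GAC (Asp): third position 2-fold.
Codon 2 GAA (Glu): third position 2-fold.
Codon 3 AUU (Ile): third position 3-fold.
Codon 4 CUG (Leu): third position 4-fold.
Codon 5 UCA (Ser): third position 4-fold.
Codon 6 CCA (Pro): third position 4-fold.
Codon 7 UGG (Trp): third position 1-fold.
Codon 8 AGA (Arg): third position 2-fold.
Codon 9 UAU (Tyr): third position 2-fold.
Codon 10 ACU (Thr): third position 4-fold.
Four-fold degenerate third positions: 4.

4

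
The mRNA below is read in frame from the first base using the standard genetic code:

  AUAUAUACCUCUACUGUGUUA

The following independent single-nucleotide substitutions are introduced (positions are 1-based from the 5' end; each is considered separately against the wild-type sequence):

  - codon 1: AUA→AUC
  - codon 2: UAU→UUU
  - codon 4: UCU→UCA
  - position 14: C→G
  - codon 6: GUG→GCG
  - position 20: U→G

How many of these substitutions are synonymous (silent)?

2

Codon 1: AUA (Ile) → AUC (Ile) — synonymous.
Codon 2: UAU (Tyr) → UUU (Phe) — missense.
Codon 4: UCU (Ser) → UCA (Ser) — synonymous.
Codon 5: ACU (Thr) → AGU (Ser) — missense.
Codon 6: GUG (Val) → GCG (Ala) — missense.
Codon 7: UUA (Leu) → UGA (Stop) — nonsense.
Synonymous: 2 of 6.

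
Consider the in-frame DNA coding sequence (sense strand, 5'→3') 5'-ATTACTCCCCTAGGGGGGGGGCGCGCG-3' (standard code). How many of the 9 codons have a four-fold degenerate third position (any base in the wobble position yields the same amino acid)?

8

Codon 1 ATT (Ile): third position 3-fold.
Codon 2 ACT (Thr): third position 4-fold.
Codon 3 CCC (Pro): third position 4-fold.
Codon 4 CTA (Leu): third position 4-fold.
Codon 5 GGG (Gly): third position 4-fold.
Codon 6 GGG (Gly): third position 4-fold.
Codon 7 GGG (Gly): third position 4-fold.
Codon 8 CGC (Arg): third position 4-fold.
Codon 9 GCG (Ala): third position 4-fold.
Four-fold degenerate third positions: 8.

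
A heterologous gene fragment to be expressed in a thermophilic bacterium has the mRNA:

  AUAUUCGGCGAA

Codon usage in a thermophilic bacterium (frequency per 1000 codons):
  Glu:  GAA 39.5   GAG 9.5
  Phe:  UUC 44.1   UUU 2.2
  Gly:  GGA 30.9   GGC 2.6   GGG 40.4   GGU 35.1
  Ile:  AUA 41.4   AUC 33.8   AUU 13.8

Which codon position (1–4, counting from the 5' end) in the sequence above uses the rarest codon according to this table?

3

Codon 1 AUA (Ile): 41.4 per 1000.
Codon 2 UUC (Phe): 44.1 per 1000.
Codon 3 GGC (Gly): 2.6 per 1000.
Codon 4 GAA (Glu): 39.5 per 1000.
Lowest frequency is 2.6 at codon 3.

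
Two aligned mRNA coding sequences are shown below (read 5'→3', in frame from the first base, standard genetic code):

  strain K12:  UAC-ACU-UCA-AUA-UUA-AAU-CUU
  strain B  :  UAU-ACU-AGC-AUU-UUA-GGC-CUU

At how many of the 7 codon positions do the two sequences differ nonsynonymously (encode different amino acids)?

Codon 1: UAC Tyr / UAU Tyr — synonymous.
Codon 2: ACU Thr / ACU Thr — identical.
Codon 3: UCA Ser / AGC Ser — synonymous.
Codon 4: AUA Ile / AUU Ile — synonymous.
Codon 5: UUA Leu / UUA Leu — identical.
Codon 6: AAU Asn / GGC Gly — nonsynonymous.
Codon 7: CUU Leu / CUU Leu — identical.
Nonsynonymous differences: 1.

1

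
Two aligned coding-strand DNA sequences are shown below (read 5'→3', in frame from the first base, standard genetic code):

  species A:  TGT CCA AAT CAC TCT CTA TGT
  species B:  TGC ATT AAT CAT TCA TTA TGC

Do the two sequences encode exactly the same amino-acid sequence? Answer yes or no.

no

Codon 1: TGT Cys / TGC Cys — synonymous.
Codon 2: CCA Pro / ATT Ile — nonsynonymous.
Codon 3: AAT Asn / AAT Asn — identical.
Codon 4: CAC His / CAT His — synonymous.
Codon 5: TCT Ser / TCA Ser — synonymous.
Codon 6: CTA Leu / TTA Leu — synonymous.
Codon 7: TGT Cys / TGC Cys — synonymous.
Nonsynonymous differences: 1 → different protein.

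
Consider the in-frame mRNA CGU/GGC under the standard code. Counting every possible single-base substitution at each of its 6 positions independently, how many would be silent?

6

Codon 1 (CGU, Arg): 3 synonymous substitutions.
Codon 2 (GGC, Gly): 3 synonymous substitutions.
Total: 3 + 3 = 6.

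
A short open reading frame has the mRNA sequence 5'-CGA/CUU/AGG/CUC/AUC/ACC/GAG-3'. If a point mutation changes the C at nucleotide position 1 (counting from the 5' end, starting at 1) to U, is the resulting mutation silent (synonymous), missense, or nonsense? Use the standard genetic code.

nonsense

Position 1 falls in codon 1: CGA → Arg.
After the substitution the codon is UGA → Stop.
The new codon is a stop codon, so this is a nonsense mutation.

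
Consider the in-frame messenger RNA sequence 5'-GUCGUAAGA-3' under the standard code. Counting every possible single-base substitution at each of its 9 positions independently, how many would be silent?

Codon 1 (GUC, Val): 3 synonymous substitutions.
Codon 2 (GUA, Val): 3 synonymous substitutions.
Codon 3 (AGA, Arg): 2 synonymous substitutions.
Total: 3 + 3 + 2 = 8.

8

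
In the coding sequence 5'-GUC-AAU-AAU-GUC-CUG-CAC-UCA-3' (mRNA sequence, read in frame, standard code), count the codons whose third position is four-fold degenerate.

Codon 1 GUC (Val): third position 4-fold.
Codon 2 AAU (Asn): third position 2-fold.
Codon 3 AAU (Asn): third position 2-fold.
Codon 4 GUC (Val): third position 4-fold.
Codon 5 CUG (Leu): third position 4-fold.
Codon 6 CAC (His): third position 2-fold.
Codon 7 UCA (Ser): third position 4-fold.
Four-fold degenerate third positions: 4.

4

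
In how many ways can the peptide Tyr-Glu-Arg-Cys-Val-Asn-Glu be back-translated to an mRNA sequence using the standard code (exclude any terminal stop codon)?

768

Tyr: 2 codons.
Glu: 2 codons.
Arg: 6 codons.
Cys: 2 codons.
Val: 4 codons.
Asn: 2 codons.
Glu: 2 codons.
2 × 2 × 6 × 2 × 4 × 2 × 2 = 768.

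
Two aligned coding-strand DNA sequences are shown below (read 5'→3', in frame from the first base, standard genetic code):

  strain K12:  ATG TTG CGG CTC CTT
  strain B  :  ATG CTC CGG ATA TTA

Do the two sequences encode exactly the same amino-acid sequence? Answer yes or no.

no

Codon 1: ATG Met / ATG Met — identical.
Codon 2: TTG Leu / CTC Leu — synonymous.
Codon 3: CGG Arg / CGG Arg — identical.
Codon 4: CTC Leu / ATA Ile — nonsynonymous.
Codon 5: CTT Leu / TTA Leu — synonymous.
Nonsynonymous differences: 1 → different protein.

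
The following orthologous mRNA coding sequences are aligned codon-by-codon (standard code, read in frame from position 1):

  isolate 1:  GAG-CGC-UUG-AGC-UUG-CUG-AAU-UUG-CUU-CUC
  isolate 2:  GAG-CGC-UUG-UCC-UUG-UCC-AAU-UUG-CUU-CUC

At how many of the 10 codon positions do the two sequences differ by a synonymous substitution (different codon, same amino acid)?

1

Codon 1: GAG Glu / GAG Glu — identical.
Codon 2: CGC Arg / CGC Arg — identical.
Codon 3: UUG Leu / UUG Leu — identical.
Codon 4: AGC Ser / UCC Ser — synonymous.
Codon 5: UUG Leu / UUG Leu — identical.
Codon 6: CUG Leu / UCC Ser — nonsynonymous.
Codon 7: AAU Asn / AAU Asn — identical.
Codon 8: UUG Leu / UUG Leu — identical.
Codon 9: CUU Leu / CUU Leu — identical.
Codon 10: CUC Leu / CUC Leu — identical.
Synonymous differences: 1.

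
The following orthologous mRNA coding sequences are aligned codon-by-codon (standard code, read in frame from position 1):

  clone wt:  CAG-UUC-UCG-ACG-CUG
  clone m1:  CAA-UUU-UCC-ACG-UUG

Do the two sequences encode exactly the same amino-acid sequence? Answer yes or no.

yes

Codon 1: CAG Gln / CAA Gln — synonymous.
Codon 2: UUC Phe / UUU Phe — synonymous.
Codon 3: UCG Ser / UCC Ser — synonymous.
Codon 4: ACG Thr / ACG Thr — identical.
Codon 5: CUG Leu / UUG Leu — synonymous.
Nonsynonymous differences: 0 → same protein.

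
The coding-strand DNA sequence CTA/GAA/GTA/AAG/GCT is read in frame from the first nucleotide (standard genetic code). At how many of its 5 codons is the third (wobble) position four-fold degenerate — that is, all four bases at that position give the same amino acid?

3

Codon 1 CTA (Leu): third position 4-fold.
Codon 2 GAA (Glu): third position 2-fold.
Codon 3 GTA (Val): third position 4-fold.
Codon 4 AAG (Lys): third position 2-fold.
Codon 5 GCT (Ala): third position 4-fold.
Four-fold degenerate third positions: 3.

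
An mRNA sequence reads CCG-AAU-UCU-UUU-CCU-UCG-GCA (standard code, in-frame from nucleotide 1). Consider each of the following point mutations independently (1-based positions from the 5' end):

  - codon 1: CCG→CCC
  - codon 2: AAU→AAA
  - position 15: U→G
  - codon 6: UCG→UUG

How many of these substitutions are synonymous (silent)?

Codon 1: CCG (Pro) → CCC (Pro) — synonymous.
Codon 2: AAU (Asn) → AAA (Lys) — missense.
Codon 5: CCU (Pro) → CCG (Pro) — synonymous.
Codon 6: UCG (Ser) → UUG (Leu) — missense.
Synonymous: 2 of 4.

2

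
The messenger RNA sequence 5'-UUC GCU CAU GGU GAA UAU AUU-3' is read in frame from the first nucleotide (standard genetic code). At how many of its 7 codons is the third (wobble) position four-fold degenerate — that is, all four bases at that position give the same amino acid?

2

Codon 1 UUC (Phe): third position 2-fold.
Codon 2 GCU (Ala): third position 4-fold.
Codon 3 CAU (His): third position 2-fold.
Codon 4 GGU (Gly): third position 4-fold.
Codon 5 GAA (Glu): third position 2-fold.
Codon 6 UAU (Tyr): third position 2-fold.
Codon 7 AUU (Ile): third position 3-fold.
Four-fold degenerate third positions: 2.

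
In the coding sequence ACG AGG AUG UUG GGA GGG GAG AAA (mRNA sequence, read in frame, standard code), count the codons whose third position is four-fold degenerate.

Codon 1 ACG (Thr): third position 4-fold.
Codon 2 AGG (Arg): third position 2-fold.
Codon 3 AUG (Met): third position 1-fold.
Codon 4 UUG (Leu): third position 2-fold.
Codon 5 GGA (Gly): third position 4-fold.
Codon 6 GGG (Gly): third position 4-fold.
Codon 7 GAG (Glu): third position 2-fold.
Codon 8 AAA (Lys): third position 2-fold.
Four-fold degenerate third positions: 3.

3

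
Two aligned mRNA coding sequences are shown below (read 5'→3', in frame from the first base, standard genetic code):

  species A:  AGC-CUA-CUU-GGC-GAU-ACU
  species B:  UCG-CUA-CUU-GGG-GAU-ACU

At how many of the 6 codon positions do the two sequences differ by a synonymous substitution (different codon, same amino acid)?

2

Codon 1: AGC Ser / UCG Ser — synonymous.
Codon 2: CUA Leu / CUA Leu — identical.
Codon 3: CUU Leu / CUU Leu — identical.
Codon 4: GGC Gly / GGG Gly — synonymous.
Codon 5: GAU Asp / GAU Asp — identical.
Codon 6: ACU Thr / ACU Thr — identical.
Synonymous differences: 2.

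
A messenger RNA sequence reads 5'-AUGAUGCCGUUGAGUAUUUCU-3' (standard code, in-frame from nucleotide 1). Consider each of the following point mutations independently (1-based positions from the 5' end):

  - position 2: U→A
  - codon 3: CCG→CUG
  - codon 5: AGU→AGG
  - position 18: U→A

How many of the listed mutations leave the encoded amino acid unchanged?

Codon 1: AUG (Met) → AAG (Lys) — missense.
Codon 3: CCG (Pro) → CUG (Leu) — missense.
Codon 5: AGU (Ser) → AGG (Arg) — missense.
Codon 6: AUU (Ile) → AUA (Ile) — synonymous.
Synonymous: 1 of 4.

1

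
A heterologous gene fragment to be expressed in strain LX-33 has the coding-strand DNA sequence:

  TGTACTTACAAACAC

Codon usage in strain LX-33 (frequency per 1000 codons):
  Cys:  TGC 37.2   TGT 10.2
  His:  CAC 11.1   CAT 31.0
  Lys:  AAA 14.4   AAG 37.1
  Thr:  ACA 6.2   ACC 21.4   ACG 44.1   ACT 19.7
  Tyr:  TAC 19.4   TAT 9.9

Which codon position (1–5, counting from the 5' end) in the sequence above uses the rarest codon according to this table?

1

Codon 1 TGT (Cys): 10.2 per 1000.
Codon 2 ACT (Thr): 19.7 per 1000.
Codon 3 TAC (Tyr): 19.4 per 1000.
Codon 4 AAA (Lys): 14.4 per 1000.
Codon 5 CAC (His): 11.1 per 1000.
Lowest frequency is 10.2 at codon 1.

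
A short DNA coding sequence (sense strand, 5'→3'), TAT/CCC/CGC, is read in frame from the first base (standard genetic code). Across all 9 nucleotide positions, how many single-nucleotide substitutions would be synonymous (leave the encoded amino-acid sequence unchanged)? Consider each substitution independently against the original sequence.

7

Codon 1 (TAT, Tyr): 1 synonymous substitution.
Codon 2 (CCC, Pro): 3 synonymous substitutions.
Codon 3 (CGC, Arg): 3 synonymous substitutions.
Total: 1 + 3 + 3 = 7.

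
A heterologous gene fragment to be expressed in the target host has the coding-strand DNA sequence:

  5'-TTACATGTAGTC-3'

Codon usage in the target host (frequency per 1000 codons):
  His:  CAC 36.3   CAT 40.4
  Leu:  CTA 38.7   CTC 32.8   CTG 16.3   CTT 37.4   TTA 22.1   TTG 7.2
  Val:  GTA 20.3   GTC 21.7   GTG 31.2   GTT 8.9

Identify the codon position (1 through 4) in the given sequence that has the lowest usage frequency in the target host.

3

Codon 1 TTA (Leu): 22.1 per 1000.
Codon 2 CAT (His): 40.4 per 1000.
Codon 3 GTA (Val): 20.3 per 1000.
Codon 4 GTC (Val): 21.7 per 1000.
Lowest frequency is 20.3 at codon 3.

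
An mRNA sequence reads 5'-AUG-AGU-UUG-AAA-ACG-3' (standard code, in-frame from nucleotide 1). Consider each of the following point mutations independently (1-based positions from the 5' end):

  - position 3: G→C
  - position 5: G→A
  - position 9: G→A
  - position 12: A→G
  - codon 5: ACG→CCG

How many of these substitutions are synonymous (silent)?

Codon 1: AUG (Met) → AUC (Ile) — missense.
Codon 2: AGU (Ser) → AAU (Asn) — missense.
Codon 3: UUG (Leu) → UUA (Leu) — synonymous.
Codon 4: AAA (Lys) → AAG (Lys) — synonymous.
Codon 5: ACG (Thr) → CCG (Pro) — missense.
Synonymous: 2 of 5.

2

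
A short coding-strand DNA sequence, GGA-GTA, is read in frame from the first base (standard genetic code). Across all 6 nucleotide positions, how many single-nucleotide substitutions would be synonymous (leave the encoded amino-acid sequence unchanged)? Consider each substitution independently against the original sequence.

Codon 1 (GGA, Gly): 3 synonymous substitutions.
Codon 2 (GTA, Val): 3 synonymous substitutions.
Total: 3 + 3 = 6.

6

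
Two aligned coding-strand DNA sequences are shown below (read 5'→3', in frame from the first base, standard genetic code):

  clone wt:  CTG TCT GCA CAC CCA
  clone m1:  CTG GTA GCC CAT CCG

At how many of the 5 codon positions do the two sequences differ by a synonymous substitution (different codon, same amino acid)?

3

Codon 1: CTG Leu / CTG Leu — identical.
Codon 2: TCT Ser / GTA Val — nonsynonymous.
Codon 3: GCA Ala / GCC Ala — synonymous.
Codon 4: CAC His / CAT His — synonymous.
Codon 5: CCA Pro / CCG Pro — synonymous.
Synonymous differences: 3.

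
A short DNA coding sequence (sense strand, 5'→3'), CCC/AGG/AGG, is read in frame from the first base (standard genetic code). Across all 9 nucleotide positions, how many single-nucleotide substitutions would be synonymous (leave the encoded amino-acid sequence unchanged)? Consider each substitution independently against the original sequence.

Codon 1 (CCC, Pro): 3 synonymous substitutions.
Codon 2 (AGG, Arg): 2 synonymous substitutions.
Codon 3 (AGG, Arg): 2 synonymous substitutions.
Total: 3 + 2 + 2 = 7.

7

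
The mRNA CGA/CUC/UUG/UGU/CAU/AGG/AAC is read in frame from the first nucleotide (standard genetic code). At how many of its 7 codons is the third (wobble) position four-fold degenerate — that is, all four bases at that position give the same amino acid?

Codon 1 CGA (Arg): third position 4-fold.
Codon 2 CUC (Leu): third position 4-fold.
Codon 3 UUG (Leu): third position 2-fold.
Codon 4 UGU (Cys): third position 2-fold.
Codon 5 CAU (His): third position 2-fold.
Codon 6 AGG (Arg): third position 2-fold.
Codon 7 AAC (Asn): third position 2-fold.
Four-fold degenerate third positions: 2.

2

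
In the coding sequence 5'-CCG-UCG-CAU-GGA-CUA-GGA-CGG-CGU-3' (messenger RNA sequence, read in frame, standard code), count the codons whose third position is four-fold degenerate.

7

Codon 1 CCG (Pro): third position 4-fold.
Codon 2 UCG (Ser): third position 4-fold.
Codon 3 CAU (His): third position 2-fold.
Codon 4 GGA (Gly): third position 4-fold.
Codon 5 CUA (Leu): third position 4-fold.
Codon 6 GGA (Gly): third position 4-fold.
Codon 7 CGG (Arg): third position 4-fold.
Codon 8 CGU (Arg): third position 4-fold.
Four-fold degenerate third positions: 7.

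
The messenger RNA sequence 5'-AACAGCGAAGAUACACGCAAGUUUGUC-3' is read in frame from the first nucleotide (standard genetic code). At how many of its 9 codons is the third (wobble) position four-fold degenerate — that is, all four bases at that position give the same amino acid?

3

Codon 1 AAC (Asn): third position 2-fold.
Codon 2 AGC (Ser): third position 2-fold.
Codon 3 GAA (Glu): third position 2-fold.
Codon 4 GAU (Asp): third position 2-fold.
Codon 5 ACA (Thr): third position 4-fold.
Codon 6 CGC (Arg): third position 4-fold.
Codon 7 AAG (Lys): third position 2-fold.
Codon 8 UUU (Phe): third position 2-fold.
Codon 9 GUC (Val): third position 4-fold.
Four-fold degenerate third positions: 3.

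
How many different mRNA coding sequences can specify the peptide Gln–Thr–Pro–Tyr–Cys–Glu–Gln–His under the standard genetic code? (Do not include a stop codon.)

Gln: 2 codons.
Thr: 4 codons.
Pro: 4 codons.
Tyr: 2 codons.
Cys: 2 codons.
Glu: 2 codons.
Gln: 2 codons.
His: 2 codons.
2 × 4 × 4 × 2 × 2 × 2 × 2 × 2 = 1024.

1024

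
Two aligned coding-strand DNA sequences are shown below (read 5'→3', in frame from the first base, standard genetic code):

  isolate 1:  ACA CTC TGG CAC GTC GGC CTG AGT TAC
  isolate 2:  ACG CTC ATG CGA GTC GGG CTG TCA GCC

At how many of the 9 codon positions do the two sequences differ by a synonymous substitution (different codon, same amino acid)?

Codon 1: ACA Thr / ACG Thr — synonymous.
Codon 2: CTC Leu / CTC Leu — identical.
Codon 3: TGG Trp / ATG Met — nonsynonymous.
Codon 4: CAC His / CGA Arg — nonsynonymous.
Codon 5: GTC Val / GTC Val — identical.
Codon 6: GGC Gly / GGG Gly — synonymous.
Codon 7: CTG Leu / CTG Leu — identical.
Codon 8: AGT Ser / TCA Ser — synonymous.
Codon 9: TAC Tyr / GCC Ala — nonsynonymous.
Synonymous differences: 3.

3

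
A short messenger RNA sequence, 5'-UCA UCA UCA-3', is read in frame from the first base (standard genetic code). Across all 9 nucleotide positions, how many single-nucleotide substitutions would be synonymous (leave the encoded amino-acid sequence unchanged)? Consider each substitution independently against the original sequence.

Codon 1 (UCA, Ser): 3 synonymous substitutions.
Codon 2 (UCA, Ser): 3 synonymous substitutions.
Codon 3 (UCA, Ser): 3 synonymous substitutions.
Total: 3 + 3 + 3 = 9.

9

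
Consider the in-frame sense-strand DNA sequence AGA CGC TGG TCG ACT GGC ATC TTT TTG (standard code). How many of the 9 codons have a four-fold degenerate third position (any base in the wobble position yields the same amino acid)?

Codon 1 AGA (Arg): third position 2-fold.
Codon 2 CGC (Arg): third position 4-fold.
Codon 3 TGG (Trp): third position 1-fold.
Codon 4 TCG (Ser): third position 4-fold.
Codon 5 ACT (Thr): third position 4-fold.
Codon 6 GGC (Gly): third position 4-fold.
Codon 7 ATC (Ile): third position 3-fold.
Codon 8 TTT (Phe): third position 2-fold.
Codon 9 TTG (Leu): third position 2-fold.
Four-fold degenerate third positions: 4.

4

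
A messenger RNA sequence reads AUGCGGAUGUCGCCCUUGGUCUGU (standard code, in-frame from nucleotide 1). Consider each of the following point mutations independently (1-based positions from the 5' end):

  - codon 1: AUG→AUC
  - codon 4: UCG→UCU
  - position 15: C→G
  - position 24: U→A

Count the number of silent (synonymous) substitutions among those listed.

2

Codon 1: AUG (Met) → AUC (Ile) — missense.
Codon 4: UCG (Ser) → UCU (Ser) — synonymous.
Codon 5: CCC (Pro) → CCG (Pro) — synonymous.
Codon 8: UGU (Cys) → UGA (Stop) — nonsense.
Synonymous: 2 of 4.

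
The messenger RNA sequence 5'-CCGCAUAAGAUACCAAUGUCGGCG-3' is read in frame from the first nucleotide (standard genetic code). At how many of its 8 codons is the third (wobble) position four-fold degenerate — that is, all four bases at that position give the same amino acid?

4

Codon 1 CCG (Pro): third position 4-fold.
Codon 2 CAU (His): third position 2-fold.
Codon 3 AAG (Lys): third position 2-fold.
Codon 4 AUA (Ile): third position 3-fold.
Codon 5 CCA (Pro): third position 4-fold.
Codon 6 AUG (Met): third position 1-fold.
Codon 7 UCG (Ser): third position 4-fold.
Codon 8 GCG (Ala): third position 4-fold.
Four-fold degenerate third positions: 4.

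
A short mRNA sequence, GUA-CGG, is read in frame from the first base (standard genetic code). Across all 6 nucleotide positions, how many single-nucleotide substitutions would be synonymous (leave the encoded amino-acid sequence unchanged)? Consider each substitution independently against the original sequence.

Codon 1 (GUA, Val): 3 synonymous substitutions.
Codon 2 (CGG, Arg): 4 synonymous substitutions.
Total: 3 + 4 = 7.

7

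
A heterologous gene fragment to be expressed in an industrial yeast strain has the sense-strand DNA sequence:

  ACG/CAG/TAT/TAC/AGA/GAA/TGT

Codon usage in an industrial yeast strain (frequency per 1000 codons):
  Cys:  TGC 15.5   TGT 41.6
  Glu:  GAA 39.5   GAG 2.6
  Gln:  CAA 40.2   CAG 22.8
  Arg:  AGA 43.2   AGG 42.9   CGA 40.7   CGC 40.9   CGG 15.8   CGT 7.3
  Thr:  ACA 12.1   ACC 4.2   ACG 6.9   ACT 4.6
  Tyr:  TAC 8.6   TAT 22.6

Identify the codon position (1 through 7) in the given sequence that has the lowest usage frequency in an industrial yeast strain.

1

Codon 1 ACG (Thr): 6.9 per 1000.
Codon 2 CAG (Gln): 22.8 per 1000.
Codon 3 TAT (Tyr): 22.6 per 1000.
Codon 4 TAC (Tyr): 8.6 per 1000.
Codon 5 AGA (Arg): 43.2 per 1000.
Codon 6 GAA (Glu): 39.5 per 1000.
Codon 7 TGT (Cys): 41.6 per 1000.
Lowest frequency is 6.9 at codon 1.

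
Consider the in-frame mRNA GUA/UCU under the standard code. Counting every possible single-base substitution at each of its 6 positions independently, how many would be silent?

Codon 1 (GUA, Val): 3 synonymous substitutions.
Codon 2 (UCU, Ser): 3 synonymous substitutions.
Total: 3 + 3 = 6.

6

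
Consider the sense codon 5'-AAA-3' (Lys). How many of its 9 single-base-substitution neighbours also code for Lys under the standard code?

Position 1: none → 0 synonymous.
Position 2: none → 0 synonymous.
Position 3: AAG → 1 synonymous.
Total: 0 + 0 + 1 = 1.

1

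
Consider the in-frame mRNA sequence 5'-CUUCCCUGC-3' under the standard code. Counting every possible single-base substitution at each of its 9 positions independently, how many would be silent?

7

Codon 1 (CUU, Leu): 3 synonymous substitutions.
Codon 2 (CCC, Pro): 3 synonymous substitutions.
Codon 3 (UGC, Cys): 1 synonymous substitution.
Total: 3 + 3 + 1 = 7.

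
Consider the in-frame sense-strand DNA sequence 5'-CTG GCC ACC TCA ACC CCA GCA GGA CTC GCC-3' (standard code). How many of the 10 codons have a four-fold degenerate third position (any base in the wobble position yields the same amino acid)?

Codon 1 CTG (Leu): third position 4-fold.
Codon 2 GCC (Ala): third position 4-fold.
Codon 3 ACC (Thr): third position 4-fold.
Codon 4 TCA (Ser): third position 4-fold.
Codon 5 ACC (Thr): third position 4-fold.
Codon 6 CCA (Pro): third position 4-fold.
Codon 7 GCA (Ala): third position 4-fold.
Codon 8 GGA (Gly): third position 4-fold.
Codon 9 CTC (Leu): third position 4-fold.
Codon 10 GCC (Ala): third position 4-fold.
Four-fold degenerate third positions: 10.

10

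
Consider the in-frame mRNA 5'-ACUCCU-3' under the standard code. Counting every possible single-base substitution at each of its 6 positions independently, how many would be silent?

6

Codon 1 (ACU, Thr): 3 synonymous substitutions.
Codon 2 (CCU, Pro): 3 synonymous substitutions.
Total: 3 + 3 = 6.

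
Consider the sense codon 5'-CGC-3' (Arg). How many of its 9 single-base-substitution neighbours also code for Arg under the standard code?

Position 1: none → 0 synonymous.
Position 2: none → 0 synonymous.
Position 3: CGT, CGA, CGG → 3 synonymous.
Total: 0 + 0 + 3 = 3.

3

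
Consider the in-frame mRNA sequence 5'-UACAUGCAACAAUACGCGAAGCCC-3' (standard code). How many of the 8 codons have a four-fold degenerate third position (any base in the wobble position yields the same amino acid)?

Codon 1 UAC (Tyr): third position 2-fold.
Codon 2 AUG (Met): third position 1-fold.
Codon 3 CAA (Gln): third position 2-fold.
Codon 4 CAA (Gln): third position 2-fold.
Codon 5 UAC (Tyr): third position 2-fold.
Codon 6 GCG (Ala): third position 4-fold.
Codon 7 AAG (Lys): third position 2-fold.
Codon 8 CCC (Pro): third position 4-fold.
Four-fold degenerate third positions: 2.

2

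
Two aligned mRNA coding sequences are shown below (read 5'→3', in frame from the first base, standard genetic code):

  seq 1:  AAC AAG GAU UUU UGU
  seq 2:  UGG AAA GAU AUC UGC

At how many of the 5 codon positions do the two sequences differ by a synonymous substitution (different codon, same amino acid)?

2

Codon 1: AAC Asn / UGG Trp — nonsynonymous.
Codon 2: AAG Lys / AAA Lys — synonymous.
Codon 3: GAU Asp / GAU Asp — identical.
Codon 4: UUU Phe / AUC Ile — nonsynonymous.
Codon 5: UGU Cys / UGC Cys — synonymous.
Synonymous differences: 2.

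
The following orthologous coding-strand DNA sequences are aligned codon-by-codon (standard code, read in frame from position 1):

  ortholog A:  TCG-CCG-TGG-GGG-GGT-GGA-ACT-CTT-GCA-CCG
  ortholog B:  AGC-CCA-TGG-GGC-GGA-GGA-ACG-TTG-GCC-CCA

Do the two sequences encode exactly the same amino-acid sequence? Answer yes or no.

yes

Codon 1: TCG Ser / AGC Ser — synonymous.
Codon 2: CCG Pro / CCA Pro — synonymous.
Codon 3: TGG Trp / TGG Trp — identical.
Codon 4: GGG Gly / GGC Gly — synonymous.
Codon 5: GGT Gly / GGA Gly — synonymous.
Codon 6: GGA Gly / GGA Gly — identical.
Codon 7: ACT Thr / ACG Thr — synonymous.
Codon 8: CTT Leu / TTG Leu — synonymous.
Codon 9: GCA Ala / GCC Ala — synonymous.
Codon 10: CCG Pro / CCA Pro — synonymous.
Nonsynonymous differences: 0 → same protein.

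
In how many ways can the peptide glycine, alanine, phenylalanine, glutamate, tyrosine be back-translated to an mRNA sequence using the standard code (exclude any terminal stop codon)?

Gly: 4 codons.
Ala: 4 codons.
Phe: 2 codons.
Glu: 2 codons.
Tyr: 2 codons.
4 × 4 × 2 × 2 × 2 = 128.

128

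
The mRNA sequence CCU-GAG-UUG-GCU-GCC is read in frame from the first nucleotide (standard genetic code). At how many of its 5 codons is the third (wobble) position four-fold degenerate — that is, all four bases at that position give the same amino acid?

3

Codon 1 CCU (Pro): third position 4-fold.
Codon 2 GAG (Glu): third position 2-fold.
Codon 3 UUG (Leu): third position 2-fold.
Codon 4 GCU (Ala): third position 4-fold.
Codon 5 GCC (Ala): third position 4-fold.
Four-fold degenerate third positions: 3.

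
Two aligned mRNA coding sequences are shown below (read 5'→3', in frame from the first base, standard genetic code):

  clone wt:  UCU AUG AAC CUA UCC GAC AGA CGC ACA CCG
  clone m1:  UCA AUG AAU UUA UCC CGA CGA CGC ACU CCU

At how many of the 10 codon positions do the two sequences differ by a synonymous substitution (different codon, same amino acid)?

6

Codon 1: UCU Ser / UCA Ser — synonymous.
Codon 2: AUG Met / AUG Met — identical.
Codon 3: AAC Asn / AAU Asn — synonymous.
Codon 4: CUA Leu / UUA Leu — synonymous.
Codon 5: UCC Ser / UCC Ser — identical.
Codon 6: GAC Asp / CGA Arg — nonsynonymous.
Codon 7: AGA Arg / CGA Arg — synonymous.
Codon 8: CGC Arg / CGC Arg — identical.
Codon 9: ACA Thr / ACU Thr — synonymous.
Codon 10: CCG Pro / CCU Pro — synonymous.
Synonymous differences: 6.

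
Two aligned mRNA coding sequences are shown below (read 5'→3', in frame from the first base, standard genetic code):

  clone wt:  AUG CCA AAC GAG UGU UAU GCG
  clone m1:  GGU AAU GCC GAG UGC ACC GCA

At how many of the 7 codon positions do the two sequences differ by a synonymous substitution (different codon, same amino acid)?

2

Codon 1: AUG Met / GGU Gly — nonsynonymous.
Codon 2: CCA Pro / AAU Asn — nonsynonymous.
Codon 3: AAC Asn / GCC Ala — nonsynonymous.
Codon 4: GAG Glu / GAG Glu — identical.
Codon 5: UGU Cys / UGC Cys — synonymous.
Codon 6: UAU Tyr / ACC Thr — nonsynonymous.
Codon 7: GCG Ala / GCA Ala — synonymous.
Synonymous differences: 2.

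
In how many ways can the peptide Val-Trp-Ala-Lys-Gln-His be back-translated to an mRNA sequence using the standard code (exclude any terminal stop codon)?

128

Val: 4 codons.
Trp: 1 codon.
Ala: 4 codons.
Lys: 2 codons.
Gln: 2 codons.
His: 2 codons.
4 × 1 × 4 × 2 × 2 × 2 = 128.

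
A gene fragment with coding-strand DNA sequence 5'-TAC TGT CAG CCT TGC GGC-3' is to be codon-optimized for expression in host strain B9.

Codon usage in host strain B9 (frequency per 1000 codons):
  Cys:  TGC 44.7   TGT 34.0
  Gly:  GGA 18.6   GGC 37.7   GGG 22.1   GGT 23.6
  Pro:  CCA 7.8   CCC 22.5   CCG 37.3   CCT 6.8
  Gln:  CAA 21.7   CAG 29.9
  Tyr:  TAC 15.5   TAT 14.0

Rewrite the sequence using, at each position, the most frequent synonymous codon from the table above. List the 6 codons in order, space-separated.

TAC TGC CAG CCG TGC GGC

Codon 1 (Tyr): best is TAC at 15.5.
Codon 2 (Cys): best is TGC at 44.7.
Codon 3 (Gln): best is CAG at 29.9.
Codon 4 (Pro): best is CCG at 37.3.
Codon 5 (Cys): best is TGC at 44.7.
Codon 6 (Gly): best is GGC at 37.7.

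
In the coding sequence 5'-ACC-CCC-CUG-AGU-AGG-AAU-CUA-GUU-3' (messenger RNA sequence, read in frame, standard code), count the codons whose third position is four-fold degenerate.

5

Codon 1 ACC (Thr): third position 4-fold.
Codon 2 CCC (Pro): third position 4-fold.
Codon 3 CUG (Leu): third position 4-fold.
Codon 4 AGU (Ser): third position 2-fold.
Codon 5 AGG (Arg): third position 2-fold.
Codon 6 AAU (Asn): third position 2-fold.
Codon 7 CUA (Leu): third position 4-fold.
Codon 8 GUU (Val): third position 4-fold.
Four-fold degenerate third positions: 5.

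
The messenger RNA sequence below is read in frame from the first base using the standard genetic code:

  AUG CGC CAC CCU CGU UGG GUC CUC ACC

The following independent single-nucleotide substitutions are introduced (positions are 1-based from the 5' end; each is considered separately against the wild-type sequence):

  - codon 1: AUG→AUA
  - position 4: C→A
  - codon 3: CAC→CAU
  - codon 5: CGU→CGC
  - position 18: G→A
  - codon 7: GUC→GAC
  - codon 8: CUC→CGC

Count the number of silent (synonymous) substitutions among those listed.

Codon 1: AUG (Met) → AUA (Ile) — missense.
Codon 2: CGC (Arg) → AGC (Ser) — missense.
Codon 3: CAC (His) → CAU (His) — synonymous.
Codon 5: CGU (Arg) → CGC (Arg) — synonymous.
Codon 6: UGG (Trp) → UGA (Stop) — nonsense.
Codon 7: GUC (Val) → GAC (Asp) — missense.
Codon 8: CUC (Leu) → CGC (Arg) — missense.
Synonymous: 2 of 7.

2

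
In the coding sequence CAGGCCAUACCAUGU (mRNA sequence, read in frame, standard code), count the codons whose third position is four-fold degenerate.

Codon 1 CAG (Gln): third position 2-fold.
Codon 2 GCC (Ala): third position 4-fold.
Codon 3 AUA (Ile): third position 3-fold.
Codon 4 CCA (Pro): third position 4-fold.
Codon 5 UGU (Cys): third position 2-fold.
Four-fold degenerate third positions: 2.

2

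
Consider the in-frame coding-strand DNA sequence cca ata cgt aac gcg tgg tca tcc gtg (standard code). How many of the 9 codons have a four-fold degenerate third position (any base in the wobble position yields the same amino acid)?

6

Codon 1 CCA (Pro): third position 4-fold.
Codon 2 ATA (Ile): third position 3-fold.
Codon 3 CGT (Arg): third position 4-fold.
Codon 4 AAC (Asn): third position 2-fold.
Codon 5 GCG (Ala): third position 4-fold.
Codon 6 TGG (Trp): third position 1-fold.
Codon 7 TCA (Ser): third position 4-fold.
Codon 8 TCC (Ser): third position 4-fold.
Codon 9 GTG (Val): third position 4-fold.
Four-fold degenerate third positions: 6.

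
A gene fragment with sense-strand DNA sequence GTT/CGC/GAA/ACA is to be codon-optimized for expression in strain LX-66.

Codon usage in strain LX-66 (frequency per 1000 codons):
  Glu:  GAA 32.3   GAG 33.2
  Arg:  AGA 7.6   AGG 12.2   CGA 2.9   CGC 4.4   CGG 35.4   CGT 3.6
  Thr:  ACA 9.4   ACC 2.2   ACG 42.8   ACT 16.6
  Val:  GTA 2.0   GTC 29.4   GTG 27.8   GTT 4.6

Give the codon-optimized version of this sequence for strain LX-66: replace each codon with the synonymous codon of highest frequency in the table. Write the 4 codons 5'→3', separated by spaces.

Codon 1 (Val): best is GTC at 29.4.
Codon 2 (Arg): best is CGG at 35.4.
Codon 3 (Glu): best is GAG at 33.2.
Codon 4 (Thr): best is ACG at 42.8.

GTC CGG GAG ACG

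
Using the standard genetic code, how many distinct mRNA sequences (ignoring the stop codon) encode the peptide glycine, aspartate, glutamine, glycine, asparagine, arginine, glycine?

Gly: 4 codons.
Asp: 2 codons.
Gln: 2 codons.
Gly: 4 codons.
Asn: 2 codons.
Arg: 6 codons.
Gly: 4 codons.
4 × 2 × 2 × 4 × 2 × 6 × 4 = 3072.

3072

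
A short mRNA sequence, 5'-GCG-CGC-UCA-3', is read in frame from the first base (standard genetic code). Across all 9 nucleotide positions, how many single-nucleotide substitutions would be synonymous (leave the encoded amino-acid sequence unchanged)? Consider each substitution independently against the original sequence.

Codon 1 (GCG, Ala): 3 synonymous substitutions.
Codon 2 (CGC, Arg): 3 synonymous substitutions.
Codon 3 (UCA, Ser): 3 synonymous substitutions.
Total: 3 + 3 + 3 = 9.

9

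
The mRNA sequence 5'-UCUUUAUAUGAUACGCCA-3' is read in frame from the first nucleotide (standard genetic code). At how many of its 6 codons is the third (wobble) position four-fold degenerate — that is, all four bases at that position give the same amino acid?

Codon 1 UCU (Ser): third position 4-fold.
Codon 2 UUA (Leu): third position 2-fold.
Codon 3 UAU (Tyr): third position 2-fold.
Codon 4 GAU (Asp): third position 2-fold.
Codon 5 ACG (Thr): third position 4-fold.
Codon 6 CCA (Pro): third position 4-fold.
Four-fold degenerate third positions: 3.

3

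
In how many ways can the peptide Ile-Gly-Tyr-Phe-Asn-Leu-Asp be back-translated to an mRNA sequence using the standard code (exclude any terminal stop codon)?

Ile: 3 codons.
Gly: 4 codons.
Tyr: 2 codons.
Phe: 2 codons.
Asn: 2 codons.
Leu: 6 codons.
Asp: 2 codons.
3 × 4 × 2 × 2 × 2 × 6 × 2 = 1152.

1152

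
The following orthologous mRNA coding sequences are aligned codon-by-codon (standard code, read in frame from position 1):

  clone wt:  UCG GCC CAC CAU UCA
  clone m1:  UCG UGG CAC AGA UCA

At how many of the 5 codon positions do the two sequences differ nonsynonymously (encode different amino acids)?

2

Codon 1: UCG Ser / UCG Ser — identical.
Codon 2: GCC Ala / UGG Trp — nonsynonymous.
Codon 3: CAC His / CAC His — identical.
Codon 4: CAU His / AGA Arg — nonsynonymous.
Codon 5: UCA Ser / UCA Ser — identical.
Nonsynonymous differences: 2.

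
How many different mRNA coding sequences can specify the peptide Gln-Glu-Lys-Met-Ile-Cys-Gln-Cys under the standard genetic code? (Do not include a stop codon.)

192

Gln: 2 codons.
Glu: 2 codons.
Lys: 2 codons.
Met: 1 codon.
Ile: 3 codons.
Cys: 2 codons.
Gln: 2 codons.
Cys: 2 codons.
2 × 2 × 2 × 1 × 3 × 2 × 2 × 2 = 192.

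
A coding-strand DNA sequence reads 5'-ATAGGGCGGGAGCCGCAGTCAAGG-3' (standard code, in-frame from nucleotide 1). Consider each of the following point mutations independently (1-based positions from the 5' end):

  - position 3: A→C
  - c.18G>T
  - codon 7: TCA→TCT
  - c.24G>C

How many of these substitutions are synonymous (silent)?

2

Codon 1: ATA (Ile) → ATC (Ile) — synonymous.
Codon 6: CAG (Gln) → CAT (His) — missense.
Codon 7: TCA (Ser) → TCT (Ser) — synonymous.
Codon 8: AGG (Arg) → AGC (Ser) — missense.
Synonymous: 2 of 4.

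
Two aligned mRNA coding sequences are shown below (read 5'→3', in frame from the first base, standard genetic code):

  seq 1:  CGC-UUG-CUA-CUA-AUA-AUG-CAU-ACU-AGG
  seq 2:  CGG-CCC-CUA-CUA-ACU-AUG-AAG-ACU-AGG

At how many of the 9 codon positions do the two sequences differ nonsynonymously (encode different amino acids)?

Codon 1: CGC Arg / CGG Arg — synonymous.
Codon 2: UUG Leu / CCC Pro — nonsynonymous.
Codon 3: CUA Leu / CUA Leu — identical.
Codon 4: CUA Leu / CUA Leu — identical.
Codon 5: AUA Ile / ACU Thr — nonsynonymous.
Codon 6: AUG Met / AUG Met — identical.
Codon 7: CAU His / AAG Lys — nonsynonymous.
Codon 8: ACU Thr / ACU Thr — identical.
Codon 9: AGG Arg / AGG Arg — identical.
Nonsynonymous differences: 3.

3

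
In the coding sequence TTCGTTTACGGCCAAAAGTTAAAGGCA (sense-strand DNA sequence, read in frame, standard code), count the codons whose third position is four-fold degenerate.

3

Codon 1 TTC (Phe): third position 2-fold.
Codon 2 GTT (Val): third position 4-fold.
Codon 3 TAC (Tyr): third position 2-fold.
Codon 4 GGC (Gly): third position 4-fold.
Codon 5 CAA (Gln): third position 2-fold.
Codon 6 AAG (Lys): third position 2-fold.
Codon 7 TTA (Leu): third position 2-fold.
Codon 8 AAG (Lys): third position 2-fold.
Codon 9 GCA (Ala): third position 4-fold.
Four-fold degenerate third positions: 3.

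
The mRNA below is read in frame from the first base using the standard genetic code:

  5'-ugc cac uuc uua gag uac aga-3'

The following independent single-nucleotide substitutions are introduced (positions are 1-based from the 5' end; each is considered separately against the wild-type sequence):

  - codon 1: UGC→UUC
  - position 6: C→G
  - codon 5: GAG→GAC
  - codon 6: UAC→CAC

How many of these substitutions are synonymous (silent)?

0

Codon 1: UGC (Cys) → UUC (Phe) — missense.
Codon 2: CAC (His) → CAG (Gln) — missense.
Codon 5: GAG (Glu) → GAC (Asp) — missense.
Codon 6: UAC (Tyr) → CAC (His) — missense.
Synonymous: 0 of 4.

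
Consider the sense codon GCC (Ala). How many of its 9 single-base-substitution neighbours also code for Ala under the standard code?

Position 1: none → 0 synonymous.
Position 2: none → 0 synonymous.
Position 3: GCT, GCA, GCG → 3 synonymous.
Total: 0 + 0 + 3 = 3.

3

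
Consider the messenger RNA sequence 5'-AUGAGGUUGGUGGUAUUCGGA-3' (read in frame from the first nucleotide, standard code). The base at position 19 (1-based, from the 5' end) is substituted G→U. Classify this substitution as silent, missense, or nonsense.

nonsense

Position 19 falls in codon 7: GGA → Gly.
After the substitution the codon is UGA → Stop.
The new codon is a stop codon, so this is a nonsense mutation.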